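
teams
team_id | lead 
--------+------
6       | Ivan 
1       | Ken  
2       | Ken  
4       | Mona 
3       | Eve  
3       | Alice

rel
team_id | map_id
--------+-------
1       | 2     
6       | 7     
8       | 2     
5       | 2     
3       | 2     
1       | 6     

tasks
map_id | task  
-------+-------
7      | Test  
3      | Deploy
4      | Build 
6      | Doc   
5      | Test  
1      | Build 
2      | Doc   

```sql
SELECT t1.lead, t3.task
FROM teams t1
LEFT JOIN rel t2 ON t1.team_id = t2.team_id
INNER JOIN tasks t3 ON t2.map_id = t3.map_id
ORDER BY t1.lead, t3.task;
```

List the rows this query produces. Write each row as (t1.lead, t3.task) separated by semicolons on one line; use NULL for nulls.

Step 1 — t1 LEFT JOIN t2 on team_id → 7 row(s).
Then INNER JOIN `tasks t3` on map_id: keep only rows whose t2.map_id appears in t3.

(Alice, Doc); (Eve, Doc); (Ivan, Test); (Ken, Doc); (Ken, Doc)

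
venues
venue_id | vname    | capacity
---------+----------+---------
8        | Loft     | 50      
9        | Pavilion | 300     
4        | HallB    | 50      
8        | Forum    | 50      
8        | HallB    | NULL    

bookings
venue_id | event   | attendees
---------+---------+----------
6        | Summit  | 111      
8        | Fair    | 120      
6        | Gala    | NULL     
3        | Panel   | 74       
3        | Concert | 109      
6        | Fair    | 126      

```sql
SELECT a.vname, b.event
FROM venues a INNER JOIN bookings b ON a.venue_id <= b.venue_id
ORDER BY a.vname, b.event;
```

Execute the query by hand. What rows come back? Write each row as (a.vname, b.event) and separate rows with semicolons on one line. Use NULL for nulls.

INNER JOIN keeps only pairs where the ON condition holds.
Matching on a.venue_id <= b.venue_id.
- venue_id=8: 1 matching b row(s), so 1 row(s) emitted.
- venue_id=9: no matching b row, dropped.
- venue_id=4: 4 matching b row(s), so 4 row(s) emitted.
- venue_id=8: 1 matching b row(s), so 1 row(s) emitted.
- venue_id=8: 1 matching b row(s), so 1 row(s) emitted.
After projecting and ordering:
a.vname | b.event
Forum | Fair
HallB | Fair
HallB | Fair
HallB | Fair
HallB | Gala
HallB | Summit
Loft | Fair

(Forum, Fair); (HallB, Fair); (HallB, Fair); (HallB, Fair); (HallB, Gala); (HallB, Summit); (Loft, Fair)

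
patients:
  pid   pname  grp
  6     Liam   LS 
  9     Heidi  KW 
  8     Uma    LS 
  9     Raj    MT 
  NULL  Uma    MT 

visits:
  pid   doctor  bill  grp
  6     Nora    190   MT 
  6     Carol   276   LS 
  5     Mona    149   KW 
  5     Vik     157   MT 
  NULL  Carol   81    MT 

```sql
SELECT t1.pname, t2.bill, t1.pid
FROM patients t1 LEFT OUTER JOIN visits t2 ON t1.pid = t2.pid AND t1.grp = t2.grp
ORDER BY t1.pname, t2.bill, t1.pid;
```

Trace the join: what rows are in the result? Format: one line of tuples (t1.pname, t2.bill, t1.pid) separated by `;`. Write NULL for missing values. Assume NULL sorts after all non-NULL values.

LEFT JOIN keeps every row from `patients`; unmatched rows get NULL for `visits`'s columns.
Matching on t1.pid = t2.pid AND t1.grp = t2.grp. A NULL in a compared column never satisfies the condition.
- t1 (pid=6, grp=LS) pairs with 1 row(s) of t2.
- t1 (pid=9, grp=KW) has no partner → padded with NULL.
- t1 (pid=8, grp=LS) has no partner → padded with NULL.
- t1 (pid=9, grp=MT) has no partner → padded with NULL.
- t1 (pid=NULL, grp=MT) has no partner → padded with NULL.
After projecting and ordering:
t1.pname | t2.bill | t1.pid
Heidi | NULL | 9
Liam | 276 | 6
Raj | NULL | 9
Uma | NULL | 8
Uma | NULL | NULL

(Heidi, NULL, 9); (Liam, 276, 6); (Raj, NULL, 9); (Uma, NULL, 8); (Uma, NULL, NULL)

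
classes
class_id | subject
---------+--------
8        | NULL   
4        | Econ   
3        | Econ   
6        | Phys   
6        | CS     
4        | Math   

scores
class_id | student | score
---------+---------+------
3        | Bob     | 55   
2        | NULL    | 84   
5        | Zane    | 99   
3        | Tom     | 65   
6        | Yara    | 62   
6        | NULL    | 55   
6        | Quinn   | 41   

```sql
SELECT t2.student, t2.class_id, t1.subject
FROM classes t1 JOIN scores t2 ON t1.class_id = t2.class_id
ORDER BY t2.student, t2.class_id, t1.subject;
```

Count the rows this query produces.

8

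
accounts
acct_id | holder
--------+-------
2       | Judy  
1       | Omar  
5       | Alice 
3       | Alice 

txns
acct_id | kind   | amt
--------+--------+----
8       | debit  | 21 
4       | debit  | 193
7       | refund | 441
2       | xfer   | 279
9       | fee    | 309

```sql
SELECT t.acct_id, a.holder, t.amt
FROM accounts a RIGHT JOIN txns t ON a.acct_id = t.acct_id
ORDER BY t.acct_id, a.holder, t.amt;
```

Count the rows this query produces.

5

RIGHT JOIN keeps every row from `txns`; unmatched rows get NULL for `accounts`'s columns.
Matching on a.acct_id = t.acct_id.
Matched pairs: 1; unmatched t rows kept: 4.
Total: 1 matched + 4 padded = 5 rows.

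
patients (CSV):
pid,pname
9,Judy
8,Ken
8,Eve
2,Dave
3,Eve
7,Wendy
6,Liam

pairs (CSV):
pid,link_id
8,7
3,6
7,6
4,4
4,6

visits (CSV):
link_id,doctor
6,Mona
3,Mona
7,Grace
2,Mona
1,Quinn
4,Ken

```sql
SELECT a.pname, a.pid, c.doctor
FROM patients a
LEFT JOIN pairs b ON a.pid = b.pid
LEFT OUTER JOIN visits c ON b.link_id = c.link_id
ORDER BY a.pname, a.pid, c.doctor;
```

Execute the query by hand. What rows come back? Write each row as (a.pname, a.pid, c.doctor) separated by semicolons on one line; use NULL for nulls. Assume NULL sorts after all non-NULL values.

(Dave, 2, NULL); (Eve, 3, Mona); (Eve, 8, Grace); (Judy, 9, NULL); (Ken, 8, Grace); (Liam, 6, NULL); (Wendy, 7, Mona)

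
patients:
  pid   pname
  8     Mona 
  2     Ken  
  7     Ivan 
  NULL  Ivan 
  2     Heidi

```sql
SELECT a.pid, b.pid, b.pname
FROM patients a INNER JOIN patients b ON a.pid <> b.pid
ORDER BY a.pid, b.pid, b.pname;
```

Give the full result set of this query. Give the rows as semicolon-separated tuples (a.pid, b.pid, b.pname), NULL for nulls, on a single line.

(2, 7, Ivan); (2, 7, Ivan); (2, 8, Mona); (2, 8, Mona); (7, 2, Heidi); (7, 2, Ken); (7, 8, Mona); (8, 2, Heidi); (8, 2, Ken); (8, 7, Ivan)

INNER JOIN keeps only pairs where the ON condition holds.
Matching on a.pid <> b.pid. A NULL in a compared column never satisfies the condition.
- pid=8: 3 matching b row(s), so 3 row(s) emitted.
- pid=2: 2 matching b row(s), so 2 row(s) emitted.
- pid=7: 3 matching b row(s), so 3 row(s) emitted.
- pid=NULL: no matching b row, dropped.
- pid=2: 2 matching b row(s), so 2 row(s) emitted.
After projecting and ordering:
a.pid | b.pid | b.pname
2 | 7 | Ivan
2 | 7 | Ivan
2 | 8 | Mona
2 | 8 | Mona
7 | 2 | Heidi
7 | 2 | Ken
7 | 8 | Mona
8 | 2 | Heidi
8 | 2 | Ken
8 | 7 | Ivan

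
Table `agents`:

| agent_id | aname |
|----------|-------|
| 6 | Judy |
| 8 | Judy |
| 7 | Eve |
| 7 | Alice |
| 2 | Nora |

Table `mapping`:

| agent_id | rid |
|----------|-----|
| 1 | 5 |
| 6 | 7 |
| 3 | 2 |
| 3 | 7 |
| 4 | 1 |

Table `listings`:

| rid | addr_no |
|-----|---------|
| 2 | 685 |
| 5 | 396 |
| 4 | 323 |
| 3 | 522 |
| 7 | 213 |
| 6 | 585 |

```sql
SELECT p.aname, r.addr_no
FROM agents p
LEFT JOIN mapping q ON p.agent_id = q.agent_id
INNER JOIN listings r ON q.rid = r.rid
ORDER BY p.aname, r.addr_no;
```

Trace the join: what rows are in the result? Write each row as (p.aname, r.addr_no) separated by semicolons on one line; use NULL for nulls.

(Judy, 213)

Joins associate left-to-right: agents LEFT JOIN mapping on agent_id gives 5 intermediate row(s).
Then INNER JOIN `listings r` on rid: keep only rows whose q.rid appears in r.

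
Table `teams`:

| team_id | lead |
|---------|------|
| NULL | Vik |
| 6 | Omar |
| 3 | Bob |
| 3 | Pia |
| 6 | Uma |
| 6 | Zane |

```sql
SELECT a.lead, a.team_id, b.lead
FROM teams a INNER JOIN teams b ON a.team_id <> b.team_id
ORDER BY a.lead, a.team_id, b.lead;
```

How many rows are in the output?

INNER JOIN keeps only pairs where the ON condition holds.
Matching on a.team_id <> b.team_id. A NULL in a compared column never satisfies the condition.
- a[0] team_id=NULL → no match; dropped.
- a[1] team_id=6 → 2 match(es) in b → 2 row(s).
- a[2] team_id=3 → 3 match(es) in b → 3 row(s).
- a[3] team_id=3 → 3 match(es) in b → 3 row(s).
- a[4] team_id=6 → 2 match(es) in b → 2 row(s).
- a[5] team_id=6 → 2 match(es) in b → 2 row(s).
Total: 12 rows.

12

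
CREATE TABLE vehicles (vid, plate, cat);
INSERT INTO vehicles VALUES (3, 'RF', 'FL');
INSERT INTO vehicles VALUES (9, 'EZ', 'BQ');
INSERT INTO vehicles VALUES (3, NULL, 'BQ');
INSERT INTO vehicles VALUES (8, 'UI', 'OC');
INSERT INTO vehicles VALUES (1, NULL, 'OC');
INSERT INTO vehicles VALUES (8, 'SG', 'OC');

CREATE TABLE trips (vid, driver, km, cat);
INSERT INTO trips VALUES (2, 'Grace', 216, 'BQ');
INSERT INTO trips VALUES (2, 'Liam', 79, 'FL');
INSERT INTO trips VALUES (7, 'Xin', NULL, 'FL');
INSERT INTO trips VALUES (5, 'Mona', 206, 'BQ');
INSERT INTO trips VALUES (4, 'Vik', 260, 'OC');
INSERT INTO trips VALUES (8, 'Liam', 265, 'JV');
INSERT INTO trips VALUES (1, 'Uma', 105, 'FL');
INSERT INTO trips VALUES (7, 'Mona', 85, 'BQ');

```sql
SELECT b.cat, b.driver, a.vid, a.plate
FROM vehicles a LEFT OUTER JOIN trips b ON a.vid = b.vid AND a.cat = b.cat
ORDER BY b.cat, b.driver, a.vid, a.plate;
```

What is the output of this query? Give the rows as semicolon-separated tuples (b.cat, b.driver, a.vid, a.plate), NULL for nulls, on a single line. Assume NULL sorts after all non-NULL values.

(NULL, NULL, 1, NULL); (NULL, NULL, 3, RF); (NULL, NULL, 3, NULL); (NULL, NULL, 8, SG); (NULL, NULL, 8, UI); (NULL, NULL, 9, EZ)

LEFT JOIN keeps every row from `vehicles`; unmatched rows get NULL for `trips`'s columns.
Matching on a.vid = b.vid AND a.cat = b.cat.
Matched pairs: 0; unmatched a rows kept: 6.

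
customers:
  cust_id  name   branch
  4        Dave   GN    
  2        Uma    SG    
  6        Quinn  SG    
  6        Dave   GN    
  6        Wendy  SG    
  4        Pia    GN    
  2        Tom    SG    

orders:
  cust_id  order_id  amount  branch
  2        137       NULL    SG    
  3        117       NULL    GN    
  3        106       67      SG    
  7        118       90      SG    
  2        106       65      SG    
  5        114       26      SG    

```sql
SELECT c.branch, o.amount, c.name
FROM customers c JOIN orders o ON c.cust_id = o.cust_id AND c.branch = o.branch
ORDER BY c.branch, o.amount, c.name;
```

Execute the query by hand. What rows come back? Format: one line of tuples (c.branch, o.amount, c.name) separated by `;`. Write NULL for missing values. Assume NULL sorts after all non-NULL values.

(SG, 65, Tom); (SG, 65, Uma); (SG, NULL, Tom); (SG, NULL, Uma)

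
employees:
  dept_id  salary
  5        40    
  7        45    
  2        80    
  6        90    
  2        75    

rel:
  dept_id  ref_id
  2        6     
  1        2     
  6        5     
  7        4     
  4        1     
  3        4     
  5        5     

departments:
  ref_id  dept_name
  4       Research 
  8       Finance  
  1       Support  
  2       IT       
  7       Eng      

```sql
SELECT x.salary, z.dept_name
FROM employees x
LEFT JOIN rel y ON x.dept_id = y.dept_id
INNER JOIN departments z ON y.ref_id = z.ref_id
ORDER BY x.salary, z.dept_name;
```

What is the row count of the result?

Joins associate left-to-right: employees LEFT JOIN rel on dept_id gives 5 intermediate row(s).
Then INNER JOIN `departments z` on ref_id: keep only rows whose y.ref_id appears in z.
Result: 1 row(s).

1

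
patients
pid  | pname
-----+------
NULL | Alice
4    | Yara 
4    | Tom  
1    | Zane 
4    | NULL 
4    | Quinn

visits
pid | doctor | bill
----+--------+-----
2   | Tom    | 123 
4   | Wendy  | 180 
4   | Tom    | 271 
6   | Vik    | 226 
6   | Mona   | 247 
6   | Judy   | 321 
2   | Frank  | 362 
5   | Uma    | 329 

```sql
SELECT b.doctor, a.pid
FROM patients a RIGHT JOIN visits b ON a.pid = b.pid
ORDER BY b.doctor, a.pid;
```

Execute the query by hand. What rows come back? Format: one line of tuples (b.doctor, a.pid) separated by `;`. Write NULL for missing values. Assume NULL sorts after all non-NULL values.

(Frank, NULL); (Judy, NULL); (Mona, NULL); (Tom, 4); (Tom, 4); (Tom, 4); (Tom, 4); (Tom, NULL); (Uma, NULL); (Vik, NULL); (Wendy, 4); (Wendy, 4); (Wendy, 4); (Wendy, 4)

RIGHT JOIN keeps every row from `visits`; unmatched rows get NULL for `patients`'s columns.
Matching on a.pid = b.pid. A NULL in a compared column never satisfies the condition.
Matched pairs: 8; unmatched b rows kept: 6.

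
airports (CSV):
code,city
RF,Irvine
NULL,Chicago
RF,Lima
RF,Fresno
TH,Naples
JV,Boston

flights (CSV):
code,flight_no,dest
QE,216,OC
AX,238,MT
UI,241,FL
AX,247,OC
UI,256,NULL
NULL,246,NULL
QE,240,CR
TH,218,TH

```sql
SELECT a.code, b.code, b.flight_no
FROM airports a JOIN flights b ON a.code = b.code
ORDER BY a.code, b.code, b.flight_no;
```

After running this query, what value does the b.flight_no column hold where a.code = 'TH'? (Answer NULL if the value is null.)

218

INNER JOIN keeps only pairs where the ON condition holds.
Matching on a.code = b.code. A NULL in a compared column never satisfies the condition.
Matched pairs: 1.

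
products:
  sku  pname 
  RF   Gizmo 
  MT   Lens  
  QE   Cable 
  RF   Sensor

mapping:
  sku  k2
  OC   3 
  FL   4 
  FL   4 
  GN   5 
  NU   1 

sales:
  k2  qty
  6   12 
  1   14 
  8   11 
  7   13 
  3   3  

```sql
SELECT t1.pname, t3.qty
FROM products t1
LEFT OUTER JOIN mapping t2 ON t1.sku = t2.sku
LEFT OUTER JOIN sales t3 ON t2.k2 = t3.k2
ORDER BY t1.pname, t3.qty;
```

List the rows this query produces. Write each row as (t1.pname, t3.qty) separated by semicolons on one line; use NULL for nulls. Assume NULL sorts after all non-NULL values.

Evaluate left to right. First `products t1 LEFT JOIN mapping t2` on sku: 4 row(s).
Then LEFT JOIN `sales t3` on k2: each of those 4 rows is kept; rows whose t2.k2 has no match in t3 get NULL for t3's columns.

(Cable, NULL); (Gizmo, NULL); (Lens, NULL); (Sensor, NULL)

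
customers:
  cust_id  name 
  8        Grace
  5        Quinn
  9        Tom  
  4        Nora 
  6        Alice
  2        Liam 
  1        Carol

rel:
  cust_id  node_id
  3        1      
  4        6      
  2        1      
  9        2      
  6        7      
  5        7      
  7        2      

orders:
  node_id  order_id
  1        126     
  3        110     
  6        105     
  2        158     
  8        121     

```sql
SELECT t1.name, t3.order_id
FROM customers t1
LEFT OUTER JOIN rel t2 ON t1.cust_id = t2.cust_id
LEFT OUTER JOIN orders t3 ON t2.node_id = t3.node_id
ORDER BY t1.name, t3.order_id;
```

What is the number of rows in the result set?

7

Step 1 — t1 LEFT JOIN t2 on cust_id → 7 row(s).
Then LEFT JOIN `orders t3` on node_id: each of those 7 rows is kept; rows whose t2.node_id has no match in t3 get NULL for t3's columns.
Result: 7 row(s).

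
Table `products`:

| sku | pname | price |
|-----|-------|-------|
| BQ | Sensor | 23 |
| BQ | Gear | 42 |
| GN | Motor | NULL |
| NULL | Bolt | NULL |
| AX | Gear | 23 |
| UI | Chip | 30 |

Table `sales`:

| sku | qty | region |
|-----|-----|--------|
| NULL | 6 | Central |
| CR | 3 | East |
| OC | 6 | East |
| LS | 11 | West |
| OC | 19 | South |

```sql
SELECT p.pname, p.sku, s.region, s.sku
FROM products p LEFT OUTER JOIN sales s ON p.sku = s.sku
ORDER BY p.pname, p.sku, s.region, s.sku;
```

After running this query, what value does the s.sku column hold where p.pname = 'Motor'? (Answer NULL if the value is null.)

NULL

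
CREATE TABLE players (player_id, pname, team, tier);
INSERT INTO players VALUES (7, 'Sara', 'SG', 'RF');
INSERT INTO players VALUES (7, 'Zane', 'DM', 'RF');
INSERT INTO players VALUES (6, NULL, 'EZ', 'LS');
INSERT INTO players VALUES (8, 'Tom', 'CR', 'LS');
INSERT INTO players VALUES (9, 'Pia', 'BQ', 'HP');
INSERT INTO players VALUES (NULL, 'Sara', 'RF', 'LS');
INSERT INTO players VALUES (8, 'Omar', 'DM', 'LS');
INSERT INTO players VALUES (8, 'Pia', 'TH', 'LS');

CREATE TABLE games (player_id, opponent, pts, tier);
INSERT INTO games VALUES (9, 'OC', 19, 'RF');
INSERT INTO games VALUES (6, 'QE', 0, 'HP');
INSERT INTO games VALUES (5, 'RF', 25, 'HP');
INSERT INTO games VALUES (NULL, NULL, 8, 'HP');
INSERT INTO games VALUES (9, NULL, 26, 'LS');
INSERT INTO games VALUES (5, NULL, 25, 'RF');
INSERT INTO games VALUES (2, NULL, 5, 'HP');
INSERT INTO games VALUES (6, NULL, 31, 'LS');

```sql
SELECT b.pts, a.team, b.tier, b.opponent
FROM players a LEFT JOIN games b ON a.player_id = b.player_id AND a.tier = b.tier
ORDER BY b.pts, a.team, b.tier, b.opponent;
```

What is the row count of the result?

8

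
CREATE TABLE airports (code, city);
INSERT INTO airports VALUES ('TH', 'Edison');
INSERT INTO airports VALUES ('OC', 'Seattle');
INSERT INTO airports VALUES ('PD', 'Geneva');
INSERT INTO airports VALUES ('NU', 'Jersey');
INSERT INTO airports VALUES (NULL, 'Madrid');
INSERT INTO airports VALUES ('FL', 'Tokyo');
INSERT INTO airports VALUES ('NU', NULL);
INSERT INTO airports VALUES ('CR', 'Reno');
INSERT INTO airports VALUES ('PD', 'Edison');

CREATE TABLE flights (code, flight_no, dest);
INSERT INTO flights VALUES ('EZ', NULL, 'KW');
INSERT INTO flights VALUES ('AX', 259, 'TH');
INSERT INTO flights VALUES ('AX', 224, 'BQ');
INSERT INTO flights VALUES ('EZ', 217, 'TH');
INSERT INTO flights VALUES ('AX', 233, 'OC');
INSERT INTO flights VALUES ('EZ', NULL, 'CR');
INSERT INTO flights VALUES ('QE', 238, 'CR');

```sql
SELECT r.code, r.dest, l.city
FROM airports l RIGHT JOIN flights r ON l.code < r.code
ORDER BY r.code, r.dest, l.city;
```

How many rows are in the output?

13

RIGHT JOIN keeps every row from `flights`; unmatched rows get NULL for `airports`'s columns.
Matching on l.code < r.code. A NULL in a compared column never satisfies the condition.
- l row (code=TH): no match.
- l row (code=OC): matches 1 r row(s) → 1 output row(s).
- l row (code=PD): matches 1 r row(s) → 1 output row(s).
- l row (code=NU): matches 1 r row(s) → 1 output row(s).
- l row (code=NULL): no match.
- l row (code=FL): matches 1 r row(s) → 1 output row(s).
- l row (code=NU): matches 1 r row(s) → 1 output row(s).
- l row (code=CR): matches 4 r row(s) → 4 output row(s).
- l row (code=PD): matches 1 r row(s) → 1 output row(s).
- 3 r row(s) had no l match → kept, l columns NULL.
Total: 10 matched + 3 padded = 13 rows.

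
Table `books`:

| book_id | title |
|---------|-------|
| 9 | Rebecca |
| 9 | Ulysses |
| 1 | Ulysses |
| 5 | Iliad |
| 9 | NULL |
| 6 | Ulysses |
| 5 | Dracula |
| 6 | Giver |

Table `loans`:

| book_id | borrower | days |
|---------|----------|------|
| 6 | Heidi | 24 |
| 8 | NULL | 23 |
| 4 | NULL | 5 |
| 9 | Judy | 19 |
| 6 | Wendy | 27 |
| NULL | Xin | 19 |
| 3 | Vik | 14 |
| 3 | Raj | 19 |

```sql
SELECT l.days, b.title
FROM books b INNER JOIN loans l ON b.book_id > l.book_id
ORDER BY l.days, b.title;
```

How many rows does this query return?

30

INNER JOIN keeps only pairs where the ON condition holds.
Matching on b.book_id > l.book_id. A NULL in a compared column never satisfies the condition.
- b (book_id=9) pairs with 6 row(s) of l.
- b (book_id=9) pairs with 6 row(s) of l.
- b (book_id=1) has no partner → excluded.
- b (book_id=5) pairs with 3 row(s) of l.
- b (book_id=9) pairs with 6 row(s) of l.
- b (book_id=6) pairs with 3 row(s) of l.
- b (book_id=5) pairs with 3 row(s) of l.
- b (book_id=6) pairs with 3 row(s) of l.
Total: 30 rows.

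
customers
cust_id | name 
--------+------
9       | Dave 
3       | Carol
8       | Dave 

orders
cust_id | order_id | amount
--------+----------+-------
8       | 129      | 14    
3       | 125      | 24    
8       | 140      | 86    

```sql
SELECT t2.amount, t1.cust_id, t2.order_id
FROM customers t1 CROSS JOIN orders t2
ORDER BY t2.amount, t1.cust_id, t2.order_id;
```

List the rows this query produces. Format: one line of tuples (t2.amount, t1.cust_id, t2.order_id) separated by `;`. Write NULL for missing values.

(14, 3, 129); (14, 8, 129); (14, 9, 129); (24, 3, 125); (24, 8, 125); (24, 9, 125); (86, 3, 140); (86, 8, 140); (86, 9, 140)

CROSS JOIN pairs every row of `customers` with every row of `orders`: 3 × 3 = 9 rows.
After projecting and ordering:
t2.amount | t1.cust_id | t2.order_id
14 | 3 | 129
14 | 8 | 129
14 | 9 | 129
24 | 3 | 125
24 | 8 | 125
24 | 9 | 125
86 | 3 | 140
86 | 8 | 140
86 | 9 | 140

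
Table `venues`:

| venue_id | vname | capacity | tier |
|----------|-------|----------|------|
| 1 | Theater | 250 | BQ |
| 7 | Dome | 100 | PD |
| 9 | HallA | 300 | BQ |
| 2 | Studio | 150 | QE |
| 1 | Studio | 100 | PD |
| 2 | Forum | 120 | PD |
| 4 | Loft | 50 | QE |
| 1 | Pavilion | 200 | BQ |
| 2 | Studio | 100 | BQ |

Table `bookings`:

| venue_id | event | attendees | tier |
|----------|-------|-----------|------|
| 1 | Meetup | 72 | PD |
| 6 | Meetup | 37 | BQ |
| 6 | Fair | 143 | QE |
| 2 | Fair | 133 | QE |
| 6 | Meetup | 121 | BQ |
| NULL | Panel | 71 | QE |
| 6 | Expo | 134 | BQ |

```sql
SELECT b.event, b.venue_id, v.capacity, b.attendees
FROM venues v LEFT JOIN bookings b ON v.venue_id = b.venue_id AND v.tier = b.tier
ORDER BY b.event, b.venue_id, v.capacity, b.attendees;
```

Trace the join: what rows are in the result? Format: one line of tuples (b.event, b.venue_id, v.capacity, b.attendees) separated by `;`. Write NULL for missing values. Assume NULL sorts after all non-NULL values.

LEFT JOIN keeps every row from `venues`; unmatched rows get NULL for `bookings`'s columns.
Matching on v.venue_id = b.venue_id AND v.tier = b.tier. A NULL in a compared column never satisfies the condition.
Matched pairs: 2; unmatched v rows kept: 7.

(Fair, 2, 150, 133); (Meetup, 1, 100, 72); (NULL, NULL, 50, NULL); (NULL, NULL, 100, NULL); (NULL, NULL, 100, NULL); (NULL, NULL, 120, NULL); (NULL, NULL, 200, NULL); (NULL, NULL, 250, NULL); (NULL, NULL, 300, NULL)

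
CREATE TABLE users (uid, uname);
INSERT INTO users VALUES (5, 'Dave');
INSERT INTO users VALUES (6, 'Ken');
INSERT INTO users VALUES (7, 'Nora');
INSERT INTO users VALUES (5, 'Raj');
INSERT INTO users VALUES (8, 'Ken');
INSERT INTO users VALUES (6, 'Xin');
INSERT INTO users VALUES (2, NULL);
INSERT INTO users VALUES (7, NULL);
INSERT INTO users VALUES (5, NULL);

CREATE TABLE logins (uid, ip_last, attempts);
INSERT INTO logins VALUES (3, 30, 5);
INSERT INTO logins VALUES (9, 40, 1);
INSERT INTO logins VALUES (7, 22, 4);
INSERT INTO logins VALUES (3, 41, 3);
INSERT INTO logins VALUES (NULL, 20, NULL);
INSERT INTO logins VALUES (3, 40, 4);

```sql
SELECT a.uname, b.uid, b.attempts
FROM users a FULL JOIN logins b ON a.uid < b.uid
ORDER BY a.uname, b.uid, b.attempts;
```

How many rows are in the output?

19

FULL OUTER JOIN keeps every row from both sides; unmatched rows get NULL for the other side's columns.
Matching on a.uid < b.uid. A NULL in a compared column never satisfies the condition.
Matched pairs: 18; unmatched a rows kept: 0; unmatched b rows kept: 1.
Total: 18 matched + 1 padded = 19 rows.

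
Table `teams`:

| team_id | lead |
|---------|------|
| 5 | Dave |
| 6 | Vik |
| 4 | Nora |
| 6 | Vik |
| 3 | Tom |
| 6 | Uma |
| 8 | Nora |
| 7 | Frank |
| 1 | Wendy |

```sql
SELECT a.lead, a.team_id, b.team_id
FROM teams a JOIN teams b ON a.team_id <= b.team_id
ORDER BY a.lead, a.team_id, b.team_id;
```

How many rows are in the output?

INNER JOIN keeps only pairs where the ON condition holds.
Matching on a.team_id <= b.team_id.
- a row (team_id=5): matches 6 b row(s) → 6 output row(s).
- a row (team_id=6): matches 5 b row(s) → 5 output row(s).
- a row (team_id=4): matches 7 b row(s) → 7 output row(s).
- a row (team_id=6): matches 5 b row(s) → 5 output row(s).
- a row (team_id=3): matches 8 b row(s) → 8 output row(s).
- a row (team_id=6): matches 5 b row(s) → 5 output row(s).
- a row (team_id=8): matches 1 b row(s) → 1 output row(s).
- a row (team_id=7): matches 2 b row(s) → 2 output row(s).
- a row (team_id=1): matches 9 b row(s) → 9 output row(s).
Total: 48 rows.

48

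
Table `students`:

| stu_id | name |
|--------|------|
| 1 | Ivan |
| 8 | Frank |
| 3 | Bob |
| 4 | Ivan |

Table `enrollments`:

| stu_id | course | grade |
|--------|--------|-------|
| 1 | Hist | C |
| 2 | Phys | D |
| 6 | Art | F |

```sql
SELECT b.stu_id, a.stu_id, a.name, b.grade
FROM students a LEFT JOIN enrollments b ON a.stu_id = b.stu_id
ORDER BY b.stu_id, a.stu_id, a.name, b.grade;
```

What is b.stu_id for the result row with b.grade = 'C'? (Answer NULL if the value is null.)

LEFT JOIN keeps every row from `students`; unmatched rows get NULL for `enrollments`'s columns.
Matching on a.stu_id = b.stu_id.
- a[0] stu_id=1 → 1 match(es) in b → 1 row(s).
- a[1] stu_id=8 → no match; kept with NULLs on the b side.
- a[2] stu_id=3 → no match; kept with NULLs on the b side.
- a[3] stu_id=4 → no match; kept with NULLs on the b side.

1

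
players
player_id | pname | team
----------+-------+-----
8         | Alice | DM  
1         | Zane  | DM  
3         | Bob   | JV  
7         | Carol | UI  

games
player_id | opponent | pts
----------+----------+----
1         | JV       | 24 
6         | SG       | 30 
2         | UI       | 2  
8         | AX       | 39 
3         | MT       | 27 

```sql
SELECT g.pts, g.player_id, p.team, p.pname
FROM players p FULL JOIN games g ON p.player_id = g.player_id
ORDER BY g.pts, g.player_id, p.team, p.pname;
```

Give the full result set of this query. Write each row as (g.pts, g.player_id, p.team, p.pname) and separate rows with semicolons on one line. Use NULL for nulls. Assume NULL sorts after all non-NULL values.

(2, 2, NULL, NULL); (24, 1, DM, Zane); (27, 3, JV, Bob); (30, 6, NULL, NULL); (39, 8, DM, Alice); (NULL, NULL, UI, Carol)

FULL OUTER JOIN keeps every row from both sides; unmatched rows get NULL for the other side's columns.
Matching on p.player_id = g.player_id.
- p (player_id=8) pairs with 1 row(s) of g.
- p (player_id=1) pairs with 1 row(s) of g.
- p (player_id=3) pairs with 1 row(s) of g.
- p (player_id=7) has no partner → padded with NULL.
- plus 2 unmatched g row(s), each kept with NULL p columns.
After projecting and ordering:
g.pts | g.player_id | p.team | p.pname
2 | 2 | NULL | NULL
24 | 1 | DM | Zane
27 | 3 | JV | Bob
30 | 6 | NULL | NULL
39 | 8 | DM | Alice
NULL | NULL | UI | Carol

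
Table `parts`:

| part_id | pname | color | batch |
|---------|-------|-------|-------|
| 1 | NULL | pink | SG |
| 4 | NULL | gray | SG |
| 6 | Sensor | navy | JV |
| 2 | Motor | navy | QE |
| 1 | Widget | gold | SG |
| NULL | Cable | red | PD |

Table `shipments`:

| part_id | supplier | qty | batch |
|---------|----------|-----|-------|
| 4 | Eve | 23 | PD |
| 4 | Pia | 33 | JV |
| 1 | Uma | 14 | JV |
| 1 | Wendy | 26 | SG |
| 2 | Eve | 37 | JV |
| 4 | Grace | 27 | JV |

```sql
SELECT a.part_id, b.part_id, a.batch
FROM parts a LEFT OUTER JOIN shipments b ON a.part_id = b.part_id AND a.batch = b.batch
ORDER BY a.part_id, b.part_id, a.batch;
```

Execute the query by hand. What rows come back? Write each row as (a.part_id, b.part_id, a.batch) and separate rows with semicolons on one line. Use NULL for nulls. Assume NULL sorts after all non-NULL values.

LEFT JOIN keeps every row from `parts`; unmatched rows get NULL for `shipments`'s columns.
Matching on a.part_id = b.part_id AND a.batch = b.batch. A NULL in a compared column never satisfies the condition.
- part_id=1, batch=SG: 1 matching b row(s), so 1 row(s) emitted.
- part_id=4, batch=SG: no b row matches, row kept with b columns NULL.
- part_id=6, batch=JV: no b row matches, row kept with b columns NULL.
- part_id=2, batch=QE: no b row matches, row kept with b columns NULL.
- part_id=1, batch=SG: 1 matching b row(s), so 1 row(s) emitted.
- part_id=NULL, batch=PD: no b row matches, row kept with b columns NULL.
After projecting and ordering:
a.part_id | b.part_id | a.batch
1 | 1 | SG
1 | 1 | SG
2 | NULL | QE
4 | NULL | SG
6 | NULL | JV
NULL | NULL | PD

(1, 1, SG); (1, 1, SG); (2, NULL, QE); (4, NULL, SG); (6, NULL, JV); (NULL, NULL, PD)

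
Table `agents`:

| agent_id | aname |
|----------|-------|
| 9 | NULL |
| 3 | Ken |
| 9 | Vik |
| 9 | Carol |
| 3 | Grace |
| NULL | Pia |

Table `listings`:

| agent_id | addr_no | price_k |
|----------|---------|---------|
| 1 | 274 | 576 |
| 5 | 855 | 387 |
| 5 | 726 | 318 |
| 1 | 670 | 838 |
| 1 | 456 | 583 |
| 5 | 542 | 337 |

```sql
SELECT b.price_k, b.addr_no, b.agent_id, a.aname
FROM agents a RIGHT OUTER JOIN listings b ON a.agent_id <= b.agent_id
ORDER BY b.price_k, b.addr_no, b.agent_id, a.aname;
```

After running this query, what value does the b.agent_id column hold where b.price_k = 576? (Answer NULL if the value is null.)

RIGHT JOIN keeps every row from `listings`; unmatched rows get NULL for `agents`'s columns.
Matching on a.agent_id <= b.agent_id. A NULL in a compared column never satisfies the condition.
- a row (agent_id=9): no match.
- a row (agent_id=3): matches 3 b row(s) → 3 output row(s).
- a row (agent_id=9): no match.
- a row (agent_id=9): no match.
- a row (agent_id=3): matches 3 b row(s) → 3 output row(s).
- a row (agent_id=NULL): no match.
- 3 b row(s) had no a match → kept, a columns NULL.

1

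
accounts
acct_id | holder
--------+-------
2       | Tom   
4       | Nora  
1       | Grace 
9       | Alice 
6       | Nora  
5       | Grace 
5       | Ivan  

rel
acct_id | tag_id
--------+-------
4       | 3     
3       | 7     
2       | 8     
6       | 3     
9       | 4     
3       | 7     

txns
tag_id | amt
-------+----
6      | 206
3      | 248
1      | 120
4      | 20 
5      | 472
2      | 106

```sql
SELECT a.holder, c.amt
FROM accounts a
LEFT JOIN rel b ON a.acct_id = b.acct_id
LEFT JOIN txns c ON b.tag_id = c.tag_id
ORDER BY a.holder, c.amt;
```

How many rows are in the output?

7

Step 1 — a LEFT JOIN b on acct_id → 7 row(s).
Then LEFT JOIN `txns c` on tag_id: each of those 7 rows is kept; rows whose b.tag_id has no match in c get NULL for c's columns.
Result: 7 row(s).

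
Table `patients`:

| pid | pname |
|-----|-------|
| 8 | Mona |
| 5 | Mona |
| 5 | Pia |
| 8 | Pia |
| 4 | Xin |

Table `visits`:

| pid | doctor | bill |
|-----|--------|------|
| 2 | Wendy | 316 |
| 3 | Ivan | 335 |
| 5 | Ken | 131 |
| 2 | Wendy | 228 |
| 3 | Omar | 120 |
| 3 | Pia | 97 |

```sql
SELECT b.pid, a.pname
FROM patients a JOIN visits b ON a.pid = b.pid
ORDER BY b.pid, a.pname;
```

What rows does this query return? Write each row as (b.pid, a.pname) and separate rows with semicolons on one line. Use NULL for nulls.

(5, Mona); (5, Pia)

INNER JOIN keeps only pairs where the ON condition holds.
Matching on a.pid = b.pid.
- pid=8: no matching b row, dropped.
- pid=5: 1 matching b row(s), so 1 row(s) emitted.
- pid=5: 1 matching b row(s), so 1 row(s) emitted.
- pid=8: no matching b row, dropped.
- pid=4: no matching b row, dropped.
After projecting and ordering:
b.pid | a.pname
5 | Mona
5 | Pia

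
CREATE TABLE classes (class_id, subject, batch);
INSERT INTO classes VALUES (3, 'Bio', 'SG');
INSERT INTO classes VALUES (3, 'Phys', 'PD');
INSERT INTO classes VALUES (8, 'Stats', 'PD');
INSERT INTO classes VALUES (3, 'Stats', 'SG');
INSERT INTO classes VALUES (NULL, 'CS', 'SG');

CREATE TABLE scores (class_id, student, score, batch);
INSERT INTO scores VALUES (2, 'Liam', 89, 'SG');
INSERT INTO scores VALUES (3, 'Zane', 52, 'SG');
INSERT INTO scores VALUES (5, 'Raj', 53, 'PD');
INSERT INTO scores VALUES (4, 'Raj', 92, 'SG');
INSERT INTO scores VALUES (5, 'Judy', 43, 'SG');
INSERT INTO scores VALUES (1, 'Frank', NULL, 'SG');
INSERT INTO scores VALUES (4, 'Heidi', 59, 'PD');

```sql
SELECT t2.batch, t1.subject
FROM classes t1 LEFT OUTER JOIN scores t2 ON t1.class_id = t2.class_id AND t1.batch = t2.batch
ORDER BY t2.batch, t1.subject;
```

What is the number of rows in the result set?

5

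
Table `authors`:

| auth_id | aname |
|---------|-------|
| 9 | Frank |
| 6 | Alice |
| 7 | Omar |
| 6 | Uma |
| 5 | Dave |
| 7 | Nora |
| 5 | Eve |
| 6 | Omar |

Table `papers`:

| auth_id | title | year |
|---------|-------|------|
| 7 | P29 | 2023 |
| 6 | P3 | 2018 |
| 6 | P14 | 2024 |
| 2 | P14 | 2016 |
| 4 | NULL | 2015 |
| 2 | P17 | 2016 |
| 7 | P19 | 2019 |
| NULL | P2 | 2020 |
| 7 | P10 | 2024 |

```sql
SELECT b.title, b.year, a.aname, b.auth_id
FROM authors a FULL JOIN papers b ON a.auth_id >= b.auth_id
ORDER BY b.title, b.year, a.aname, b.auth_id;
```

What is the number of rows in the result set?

46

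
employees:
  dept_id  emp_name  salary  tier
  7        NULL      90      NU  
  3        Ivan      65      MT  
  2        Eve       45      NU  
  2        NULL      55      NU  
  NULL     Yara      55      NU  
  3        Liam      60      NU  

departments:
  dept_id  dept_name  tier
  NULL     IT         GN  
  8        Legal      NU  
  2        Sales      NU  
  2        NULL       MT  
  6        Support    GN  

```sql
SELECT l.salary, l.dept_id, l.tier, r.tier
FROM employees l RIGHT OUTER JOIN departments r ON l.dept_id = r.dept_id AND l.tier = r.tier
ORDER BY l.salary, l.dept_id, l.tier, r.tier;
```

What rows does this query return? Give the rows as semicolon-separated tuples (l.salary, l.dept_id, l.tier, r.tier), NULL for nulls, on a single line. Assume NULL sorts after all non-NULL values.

(45, 2, NU, NU); (55, 2, NU, NU); (NULL, NULL, NULL, GN); (NULL, NULL, NULL, GN); (NULL, NULL, NULL, MT); (NULL, NULL, NULL, NU)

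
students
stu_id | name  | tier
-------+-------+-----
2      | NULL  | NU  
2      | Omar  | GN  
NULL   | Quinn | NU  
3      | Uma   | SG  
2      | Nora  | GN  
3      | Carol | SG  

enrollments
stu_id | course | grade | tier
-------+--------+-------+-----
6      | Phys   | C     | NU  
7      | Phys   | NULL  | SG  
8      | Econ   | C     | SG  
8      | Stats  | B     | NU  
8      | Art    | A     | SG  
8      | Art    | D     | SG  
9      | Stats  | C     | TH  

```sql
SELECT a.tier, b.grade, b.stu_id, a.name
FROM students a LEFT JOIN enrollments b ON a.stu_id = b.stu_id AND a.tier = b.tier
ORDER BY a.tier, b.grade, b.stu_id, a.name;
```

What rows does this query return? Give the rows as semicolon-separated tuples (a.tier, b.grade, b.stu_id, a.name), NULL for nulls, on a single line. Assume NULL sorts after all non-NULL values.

(GN, NULL, NULL, Nora); (GN, NULL, NULL, Omar); (NU, NULL, NULL, Quinn); (NU, NULL, NULL, NULL); (SG, NULL, NULL, Carol); (SG, NULL, NULL, Uma)

LEFT JOIN keeps every row from `students`; unmatched rows get NULL for `enrollments`'s columns.
Matching on a.stu_id = b.stu_id AND a.tier = b.tier. A NULL in a compared column never satisfies the condition.
- a (stu_id=2, tier=NU) has no partner → padded with NULL.
- a (stu_id=2, tier=GN) has no partner → padded with NULL.
- a (stu_id=NULL, tier=NU) has no partner → padded with NULL.
- a (stu_id=3, tier=SG) has no partner → padded with NULL.
- a (stu_id=2, tier=GN) has no partner → padded with NULL.
- a (stu_id=3, tier=SG) has no partner → padded with NULL.
After projecting and ordering:
a.tier | b.grade | b.stu_id | a.name
GN | NULL | NULL | Nora
GN | NULL | NULL | Omar
NU | NULL | NULL | Quinn
NU | NULL | NULL | NULL
SG | NULL | NULL | Carol
SG | NULL | NULL | Uma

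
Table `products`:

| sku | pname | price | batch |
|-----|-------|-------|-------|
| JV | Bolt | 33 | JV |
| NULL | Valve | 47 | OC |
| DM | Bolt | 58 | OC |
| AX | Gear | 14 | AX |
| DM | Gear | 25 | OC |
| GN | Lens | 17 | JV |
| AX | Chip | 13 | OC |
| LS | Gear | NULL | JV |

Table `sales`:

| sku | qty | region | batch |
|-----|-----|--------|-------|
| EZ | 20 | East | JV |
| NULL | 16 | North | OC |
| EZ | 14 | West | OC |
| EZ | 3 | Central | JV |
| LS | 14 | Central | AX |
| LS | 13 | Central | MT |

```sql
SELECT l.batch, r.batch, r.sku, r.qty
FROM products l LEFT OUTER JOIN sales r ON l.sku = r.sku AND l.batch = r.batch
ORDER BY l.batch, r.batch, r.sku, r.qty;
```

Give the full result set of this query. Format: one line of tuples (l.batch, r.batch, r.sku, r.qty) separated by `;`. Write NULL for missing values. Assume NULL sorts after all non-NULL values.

LEFT JOIN keeps every row from `products`; unmatched rows get NULL for `sales`'s columns.
Matching on l.sku = r.sku AND l.batch = r.batch. A NULL in a compared column never satisfies the condition.
- l (sku=JV, batch=JV) has no partner → padded with NULL.
- l (sku=NULL, batch=OC) has no partner → padded with NULL.
- l (sku=DM, batch=OC) has no partner → padded with NULL.
- l (sku=AX, batch=AX) has no partner → padded with NULL.
- l (sku=DM, batch=OC) has no partner → padded with NULL.
- l (sku=GN, batch=JV) has no partner → padded with NULL.
- l (sku=AX, batch=OC) has no partner → padded with NULL.
- l (sku=LS, batch=JV) has no partner → padded with NULL.
After projecting and ordering:
l.batch | r.batch | r.sku | r.qty
AX | NULL | NULL | NULL
JV | NULL | NULL | NULL
JV | NULL | NULL | NULL
JV | NULL | NULL | NULL
OC | NULL | NULL | NULL
OC | NULL | NULL | NULL
OC | NULL | NULL | NULL
OC | NULL | NULL | NULL

(AX, NULL, NULL, NULL); (JV, NULL, NULL, NULL); (JV, NULL, NULL, NULL); (JV, NULL, NULL, NULL); (OC, NULL, NULL, NULL); (OC, NULL, NULL, NULL); (OC, NULL, NULL, NULL); (OC, NULL, NULL, NULL)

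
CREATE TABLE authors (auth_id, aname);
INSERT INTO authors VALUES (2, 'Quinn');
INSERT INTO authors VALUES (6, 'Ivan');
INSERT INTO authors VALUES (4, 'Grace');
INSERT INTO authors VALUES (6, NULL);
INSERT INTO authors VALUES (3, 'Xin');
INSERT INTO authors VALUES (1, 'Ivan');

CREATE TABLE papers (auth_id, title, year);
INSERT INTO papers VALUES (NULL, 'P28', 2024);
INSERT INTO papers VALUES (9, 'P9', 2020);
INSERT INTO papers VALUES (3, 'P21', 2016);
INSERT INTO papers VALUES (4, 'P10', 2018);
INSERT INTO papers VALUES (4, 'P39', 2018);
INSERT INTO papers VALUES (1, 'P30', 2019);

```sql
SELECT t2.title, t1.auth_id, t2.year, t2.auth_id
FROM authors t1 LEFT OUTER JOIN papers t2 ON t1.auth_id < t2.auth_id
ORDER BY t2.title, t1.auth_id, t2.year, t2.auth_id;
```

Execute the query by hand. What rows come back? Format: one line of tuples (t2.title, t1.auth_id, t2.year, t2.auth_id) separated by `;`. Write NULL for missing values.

(P10, 1, 2018, 4); (P10, 2, 2018, 4); (P10, 3, 2018, 4); (P21, 1, 2016, 3); (P21, 2, 2016, 3); (P39, 1, 2018, 4); (P39, 2, 2018, 4); (P39, 3, 2018, 4); (P9, 1, 2020, 9); (P9, 2, 2020, 9); (P9, 3, 2020, 9); (P9, 4, 2020, 9); (P9, 6, 2020, 9); (P9, 6, 2020, 9)

LEFT JOIN keeps every row from `authors`; unmatched rows get NULL for `papers`'s columns.
Matching on t1.auth_id < t2.auth_id. A NULL in a compared column never satisfies the condition.
Matched pairs: 14; unmatched t1 rows kept: 0.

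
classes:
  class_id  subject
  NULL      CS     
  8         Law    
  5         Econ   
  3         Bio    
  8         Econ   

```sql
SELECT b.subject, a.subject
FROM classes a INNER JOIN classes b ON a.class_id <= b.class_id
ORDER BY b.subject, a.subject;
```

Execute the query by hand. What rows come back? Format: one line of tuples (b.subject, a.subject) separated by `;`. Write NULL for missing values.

(Bio, Bio); (Econ, Bio); (Econ, Bio); (Econ, Econ); (Econ, Econ); (Econ, Econ); (Econ, Law); (Law, Bio); (Law, Econ); (Law, Econ); (Law, Law)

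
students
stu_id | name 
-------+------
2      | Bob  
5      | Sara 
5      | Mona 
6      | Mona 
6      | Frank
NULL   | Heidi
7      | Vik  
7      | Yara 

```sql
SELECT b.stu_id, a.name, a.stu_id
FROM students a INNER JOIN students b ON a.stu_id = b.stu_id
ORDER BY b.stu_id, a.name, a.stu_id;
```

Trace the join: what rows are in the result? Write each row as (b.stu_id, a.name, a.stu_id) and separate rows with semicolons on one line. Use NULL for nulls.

INNER JOIN keeps only pairs where the ON condition holds.
Matching on a.stu_id = b.stu_id. A NULL in a compared column never satisfies the condition.
Matched pairs: 13.

(2, Bob, 2); (5, Mona, 5); (5, Mona, 5); (5, Sara, 5); (5, Sara, 5); (6, Frank, 6); (6, Frank, 6); (6, Mona, 6); (6, Mona, 6); (7, Vik, 7); (7, Vik, 7); (7, Yara, 7); (7, Yara, 7)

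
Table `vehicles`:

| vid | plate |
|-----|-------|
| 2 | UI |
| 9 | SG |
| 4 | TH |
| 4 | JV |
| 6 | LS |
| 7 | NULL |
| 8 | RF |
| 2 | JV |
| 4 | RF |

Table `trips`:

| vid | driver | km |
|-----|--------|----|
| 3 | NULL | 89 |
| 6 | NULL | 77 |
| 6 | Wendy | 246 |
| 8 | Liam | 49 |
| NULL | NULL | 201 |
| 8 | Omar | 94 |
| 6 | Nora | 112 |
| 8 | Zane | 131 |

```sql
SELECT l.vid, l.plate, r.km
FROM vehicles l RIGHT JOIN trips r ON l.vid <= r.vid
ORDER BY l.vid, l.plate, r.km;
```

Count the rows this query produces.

45

RIGHT JOIN keeps every row from `trips`; unmatched rows get NULL for `vehicles`'s columns.
Matching on l.vid <= r.vid. A NULL in a compared column never satisfies the condition.
Matched pairs: 44; unmatched r rows kept: 1.
Total: 44 matched + 1 padded = 45 rows.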